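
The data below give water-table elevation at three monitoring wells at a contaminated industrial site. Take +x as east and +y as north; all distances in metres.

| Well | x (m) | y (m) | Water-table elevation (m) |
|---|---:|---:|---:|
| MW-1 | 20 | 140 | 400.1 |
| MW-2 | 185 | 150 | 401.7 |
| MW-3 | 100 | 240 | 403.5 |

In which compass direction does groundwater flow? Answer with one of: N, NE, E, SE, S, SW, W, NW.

Differences from MW-1: to MW-2 (Δx, Δy, Δh) = (165, 10, +1.6); to MW-3 = (80, 100, +3.4).
Determinant of the coordinate differences = 165·100 − 80·10 = 15700.
∂h/∂x = [(+1.6)·100 − (+3.4)·10] / 15700 = +0.008025
∂h/∂y = [165·(+3.4) − 80·(+1.6)] / 15700 = +0.02758
Flow = −∇h = (-0.008025 east, -0.02758 north), which points south.

S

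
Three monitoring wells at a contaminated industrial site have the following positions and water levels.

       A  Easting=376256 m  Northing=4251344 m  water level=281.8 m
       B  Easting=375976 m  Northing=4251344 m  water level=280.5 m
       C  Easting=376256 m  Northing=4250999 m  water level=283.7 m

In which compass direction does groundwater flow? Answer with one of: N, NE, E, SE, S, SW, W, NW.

∂h/∂x = (280.5 − 281.8) / (375976 − 376256) = +0.004643
∂h/∂y = (283.7 − 281.8) / (4250999 − 4251344) = -0.005507
Flow = −∇h = (-0.004643 east, +0.005507 north), which points northwest.

NW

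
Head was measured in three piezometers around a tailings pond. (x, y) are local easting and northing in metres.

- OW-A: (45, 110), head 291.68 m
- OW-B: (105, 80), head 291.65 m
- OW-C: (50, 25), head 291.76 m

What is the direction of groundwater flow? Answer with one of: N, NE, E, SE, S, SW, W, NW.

Differences from OW-A: to OW-B (Δx, Δy, Δh) = (60, -30, -0.03); to OW-C = (5, -85, +0.08).
Solve a·Δx + b·Δy = Δh: det = 60·(-85) − 5·(-30) = -4950.
∂h/∂x = [(-0.03)·(-85) − (+0.08)·(-30)] / -4950 = -0.001000
∂h/∂y = [60·(+0.08) − 5·(-0.03)] / -4950 = -0.0010000
Flow = −∇h = (+0.001000 east, +0.0010000 north), which points northeast.

NE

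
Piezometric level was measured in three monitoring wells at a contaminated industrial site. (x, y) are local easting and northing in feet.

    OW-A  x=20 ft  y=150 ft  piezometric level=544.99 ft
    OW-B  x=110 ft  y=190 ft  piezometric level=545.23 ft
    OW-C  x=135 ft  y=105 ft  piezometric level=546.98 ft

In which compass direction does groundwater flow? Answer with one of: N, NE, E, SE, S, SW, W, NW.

NW

Three-point gradient (reference OW-A): Δ to OW-B = (90, 40, +0.24), Δ to OW-C = (115, -45, +1.99).
∂h/∂x = +0.01045, ∂h/∂y = -0.01751 (det = -8650).
Flow = −∇h = (-0.01045 east, +0.01751 north), which points northwest.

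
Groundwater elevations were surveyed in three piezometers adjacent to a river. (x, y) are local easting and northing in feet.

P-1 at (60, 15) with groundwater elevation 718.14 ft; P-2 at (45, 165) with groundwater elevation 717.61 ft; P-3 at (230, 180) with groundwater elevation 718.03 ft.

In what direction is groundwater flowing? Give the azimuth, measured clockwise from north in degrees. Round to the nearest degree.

322°

Differences from P-1: to P-2 (Δx, Δy, Δh) = (-15, 150, -0.53); to P-3 = (170, 165, -0.11).
Solve a·Δx + b·Δy = Δh: det = (-15)·165 − 170·150 = -27975.
∂h/∂x = [(-0.53)·165 − (-0.11)·150] / -27975 = +0.002536
∂h/∂y = [(-15)·(-0.11) − 170·(-0.53)] / -27975 = -0.003280
Flow direction (−∇h) has components (-0.002536 E, +0.003280 N).
Azimuth = atan2(E, N) = atan2(-0.002536, +0.003280) = 322.3° ≈ 322°.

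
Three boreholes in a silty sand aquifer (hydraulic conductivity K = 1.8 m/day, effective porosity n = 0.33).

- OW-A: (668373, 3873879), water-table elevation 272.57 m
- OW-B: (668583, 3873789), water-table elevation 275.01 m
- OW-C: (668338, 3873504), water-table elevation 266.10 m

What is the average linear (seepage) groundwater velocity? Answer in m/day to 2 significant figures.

Taking OW-A as reference: OW-B−OW-A = (210, -90, +2.44); OW-C−OW-A = (-35, -375, -6.47).
Determinant of the coordinate differences = 210·(-375) − (-35)·(-90) = -81900.
∂h/∂x = [(+2.44)·(-375) − (-6.47)·(-90)] / -81900 = +0.01828
∂h/∂y = [210·(-6.47) − (-35)·(+2.44)] / -81900 = +0.01555
|∇h| = √(0.01828² + 0.01555²) = 0.024
Seepage velocity v = K·i/n = 1.8 × 0.024 / 0.33 = 0.1309 m/day.

0.13 m/day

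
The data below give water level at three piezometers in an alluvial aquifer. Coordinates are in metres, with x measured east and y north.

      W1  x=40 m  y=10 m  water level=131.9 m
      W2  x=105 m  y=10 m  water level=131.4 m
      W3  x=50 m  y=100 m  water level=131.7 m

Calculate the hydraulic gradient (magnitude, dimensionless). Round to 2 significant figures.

With h = a·x + b·y + c and W1 as origin, the differences give:
  65·a + 0·b = -0.5
  10·a + 90·b = -0.2
Eliminate b (×90 and ×0, subtract): 5850·a = -45.00 → a = ∂h/∂x = -0.007692
Back-substitute: b = ∂h/∂y = -0.001368.
|∇h| = √(-0.007692² + -0.001368²) = 0.007813

0.0078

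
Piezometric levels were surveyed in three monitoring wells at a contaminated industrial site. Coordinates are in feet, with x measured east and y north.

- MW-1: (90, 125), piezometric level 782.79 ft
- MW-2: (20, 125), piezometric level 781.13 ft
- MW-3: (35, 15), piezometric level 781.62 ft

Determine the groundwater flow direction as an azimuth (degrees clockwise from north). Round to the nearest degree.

273°

Differences from MW-1: to MW-2 (Δx, Δy, Δh) = (-70, 0, -1.66); to MW-3 = (-55, -110, -1.17).
Determinant of the coordinate differences = (-70)·(-110) − (-55)·0 = 7700.
∂h/∂x = [(-1.66)·(-110) − (-1.17)·0] / 7700 = +0.02371
∂h/∂y = [(-70)·(-1.17) − (-55)·(-1.66)] / 7700 = -0.001221
Flow direction (−∇h) has components (-0.02371 E, +0.001221 N).
Azimuth = atan2(E, N) = atan2(-0.02371, +0.001221) = 272.9° ≈ 273°.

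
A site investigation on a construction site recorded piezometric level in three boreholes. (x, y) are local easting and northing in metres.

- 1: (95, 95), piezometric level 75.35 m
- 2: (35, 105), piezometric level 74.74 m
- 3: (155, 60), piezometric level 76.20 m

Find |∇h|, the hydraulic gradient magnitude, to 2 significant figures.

0.013

Three-point gradient (reference 1): Δ to 2 = (-60, 10, -0.61), Δ to 3 = (60, -35, +0.85).
∂h/∂x = +0.008567, ∂h/∂y = -0.009600 (det = 1500).
|∇h| = √(0.008567² + -0.009600²) = 0.01287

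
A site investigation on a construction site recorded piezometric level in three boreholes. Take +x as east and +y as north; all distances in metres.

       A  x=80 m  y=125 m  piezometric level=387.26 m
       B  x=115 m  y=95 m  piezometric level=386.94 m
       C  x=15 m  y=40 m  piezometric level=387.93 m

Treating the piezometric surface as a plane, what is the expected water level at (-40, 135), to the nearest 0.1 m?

388.4 m

Taking A as reference: B−A = (35, -30, -0.32); C−A = (-65, -85, +0.67).
Determinant of the coordinate differences = 35·(-85) − (-65)·(-30) = -4925.
∂h/∂x = [(-0.32)·(-85) − (+0.67)·(-30)] / -4925 = -0.009604
∂h/∂y = [35·(+0.67) − (-65)·(-0.32)] / -4925 = -0.0005381
h(-40, 135) = 387.26 + (-0.009604)·(-120) + (-0.0005381)·(10) = 387.26 +1.152 -0.005 = 388.407 m.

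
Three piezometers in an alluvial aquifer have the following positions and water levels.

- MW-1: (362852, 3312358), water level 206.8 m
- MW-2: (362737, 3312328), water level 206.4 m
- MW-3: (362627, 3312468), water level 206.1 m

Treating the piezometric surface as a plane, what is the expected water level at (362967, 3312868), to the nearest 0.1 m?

207.4 m

Taking MW-1 as reference: MW-2−MW-1 = (-115, -30, -0.4); MW-3−MW-1 = (-225, 110, -0.7).
Determinant of the coordinate differences = (-115)·110 − (-225)·(-30) = -19400.
∂h/∂x = [(-0.4)·110 − (-0.7)·(-30)] / -19400 = +0.003351
∂h/∂y = [(-115)·(-0.7) − (-225)·(-0.4)] / -19400 = +0.0004897
h(362967, 3312868) = 206.8 + (+0.003351)·(115) + (+0.0004897)·(510) = 206.8 +0.385 +0.250 = 207.435 m.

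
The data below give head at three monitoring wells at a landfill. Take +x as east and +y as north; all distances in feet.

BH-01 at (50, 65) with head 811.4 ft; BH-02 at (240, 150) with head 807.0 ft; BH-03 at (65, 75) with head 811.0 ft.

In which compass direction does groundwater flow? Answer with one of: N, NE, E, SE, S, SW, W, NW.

NE

Three-point gradient (reference BH-01): Δ to BH-02 = (190, 85, -4.4), Δ to BH-03 = (15, 10, -0.4).
∂h/∂x = -0.01600, ∂h/∂y = -0.01600 (det = 625).
Flow = −∇h = (+0.01600 east, +0.01600 north), which points northeast.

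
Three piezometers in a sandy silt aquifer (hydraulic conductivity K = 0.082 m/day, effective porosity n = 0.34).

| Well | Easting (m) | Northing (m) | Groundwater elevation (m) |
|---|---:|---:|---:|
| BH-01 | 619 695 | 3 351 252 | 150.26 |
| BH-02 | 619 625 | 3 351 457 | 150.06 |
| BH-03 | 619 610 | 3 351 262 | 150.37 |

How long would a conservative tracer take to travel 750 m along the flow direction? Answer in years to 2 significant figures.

With h = a·x + b·y + c and BH-01 as origin, the differences give:
  (-70)·a + 205·b = -0.20
  (-85)·a + 10·b = +0.11
Eliminate b (×10 and ×205, subtract): 16725·a = -24.550 → a = ∂h/∂x = -0.001468
Back-substitute: b = ∂h/∂y = -0.001477.
|∇h| = √(-0.001468² + -0.001477²) = 0.002082
Seepage velocity v = K·i/n = 0.082 × 0.002082 / 0.34 = 0.0005021 m/day.
t = 750 / 0.0005021 = 1.494e+06 days = 4.09e+03 years.

4100 years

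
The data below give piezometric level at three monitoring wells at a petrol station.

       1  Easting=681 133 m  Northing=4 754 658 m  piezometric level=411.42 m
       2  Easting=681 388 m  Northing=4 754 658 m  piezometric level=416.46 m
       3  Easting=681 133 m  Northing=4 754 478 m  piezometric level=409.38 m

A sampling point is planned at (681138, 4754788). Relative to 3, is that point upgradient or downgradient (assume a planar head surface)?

upgradient

∂h/∂x = (416.46 − 411.42) / (681388 − 681133) = +0.01976
∂h/∂y = (409.38 − 411.42) / (4754478 − 4754658) = +0.01133
Head at (681138, 4754788) = 411.42 + (+0.01976)·(5) + (+0.01133)·(130) = 412.99 m.
That is higher than the 409.38 m at 3, so the point is upgradient.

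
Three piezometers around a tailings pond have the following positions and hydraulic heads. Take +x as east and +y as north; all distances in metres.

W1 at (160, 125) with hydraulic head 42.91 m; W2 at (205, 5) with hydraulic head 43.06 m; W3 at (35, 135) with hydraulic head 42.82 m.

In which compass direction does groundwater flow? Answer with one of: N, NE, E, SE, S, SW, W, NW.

Differences from W1: to W2 (Δx, Δy, Δh) = (45, -120, +0.15); to W3 = (-125, 10, -0.09).
Solve a·Δx + b·Δy = Δh: det = 45·10 − (-125)·(-120) = -14550.
∂h/∂x = [(+0.15)·10 − (-0.09)·(-120)] / -14550 = +0.0006392
∂h/∂y = [45·(-0.09) − (-125)·(+0.15)] / -14550 = -0.001010
Flow = −∇h = (-0.0006392 east, +0.001010 north), which points northwest.

NW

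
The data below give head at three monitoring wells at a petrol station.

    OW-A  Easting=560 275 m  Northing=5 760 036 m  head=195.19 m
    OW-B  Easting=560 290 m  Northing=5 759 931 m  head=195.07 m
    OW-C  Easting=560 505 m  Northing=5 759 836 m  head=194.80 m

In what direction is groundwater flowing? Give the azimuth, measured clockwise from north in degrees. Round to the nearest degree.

Differences from OW-A: to OW-B (Δx, Δy, Δh) = (15, -105, -0.12); to OW-C = (230, -200, -0.39).
Determinant of the coordinate differences = 15·(-200) − 230·(-105) = 21150.
∂h/∂x = [(-0.12)·(-200) − (-0.39)·(-105)] / 21150 = -0.0008014
∂h/∂y = [15·(-0.39) − 230·(-0.12)] / 21150 = +0.001028
Flow direction (−∇h) has components (+0.0008014 E, -0.001028 N).
Azimuth = atan2(E, N) = atan2(+0.0008014, -0.001028) = 142.1° ≈ 142°.

142°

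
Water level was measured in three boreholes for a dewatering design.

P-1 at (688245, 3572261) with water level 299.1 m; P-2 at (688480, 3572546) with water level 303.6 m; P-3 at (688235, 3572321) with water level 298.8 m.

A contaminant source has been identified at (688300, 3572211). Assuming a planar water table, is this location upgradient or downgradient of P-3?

upgradient

With h = a·x + b·y + c and P-1 as origin, the differences give:
  235·a + 285·b = +4.5
  (-10)·a + 60·b = -0.3
Eliminate b (×60 and ×285, subtract): 16950·a = 355.50 → a = ∂h/∂x = +0.02097
Back-substitute: b = ∂h/∂y = -0.001504.
Head at (688300, 3572211) = 299.1 + (+0.02097)·(55) + (-0.001504)·(-50) = 300.33 m.
That is higher than the 298.8 m at P-3, so the point is upgradient.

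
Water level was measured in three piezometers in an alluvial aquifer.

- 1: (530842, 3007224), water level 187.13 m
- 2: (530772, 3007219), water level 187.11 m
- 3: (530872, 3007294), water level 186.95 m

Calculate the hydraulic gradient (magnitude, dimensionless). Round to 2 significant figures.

Three-point gradient (reference 1): Δ to 2 = (-70, -5, -0.02), Δ to 3 = (30, 70, -0.18).
∂h/∂x = +0.0004842, ∂h/∂y = -0.002779 (det = -4750).
|∇h| = √(0.0004842² + -0.002779²) = 0.002821

0.0028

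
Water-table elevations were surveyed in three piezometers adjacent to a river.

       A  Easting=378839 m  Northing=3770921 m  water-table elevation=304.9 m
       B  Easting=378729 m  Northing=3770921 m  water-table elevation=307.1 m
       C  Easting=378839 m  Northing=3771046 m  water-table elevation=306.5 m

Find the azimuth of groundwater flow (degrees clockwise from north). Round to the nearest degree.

∂h/∂x = (307.1 − 304.9) / (378729 − 378839) = -0.02000
∂h/∂y = (306.5 − 304.9) / (3771046 − 3770921) = +0.01280
Flow direction (−∇h) has components (+0.02000 E, -0.01280 N).
Azimuth = atan2(E, N) = atan2(+0.02000, -0.01280) = 122.6° ≈ 123°.

123°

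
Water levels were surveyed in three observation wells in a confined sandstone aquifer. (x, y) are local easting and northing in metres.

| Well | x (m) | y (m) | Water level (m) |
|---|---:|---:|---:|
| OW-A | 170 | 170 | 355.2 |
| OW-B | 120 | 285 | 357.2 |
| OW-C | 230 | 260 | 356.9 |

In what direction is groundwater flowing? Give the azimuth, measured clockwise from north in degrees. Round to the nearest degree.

With h = a·x + b·y + c and OW-A as origin, the differences give:
  (-50)·a + 115·b = +2.0
  60·a + 90·b = +1.7
Eliminate b (×90 and ×115, subtract): -11400·a = -15.50 → a = ∂h/∂x = +0.001360
Back-substitute: b = ∂h/∂y = +0.01798.
Flow direction (−∇h) has components (-0.001360 E, -0.01798 N).
Azimuth = atan2(E, N) = atan2(-0.001360, -0.01798) = 184.3° ≈ 184°.

184°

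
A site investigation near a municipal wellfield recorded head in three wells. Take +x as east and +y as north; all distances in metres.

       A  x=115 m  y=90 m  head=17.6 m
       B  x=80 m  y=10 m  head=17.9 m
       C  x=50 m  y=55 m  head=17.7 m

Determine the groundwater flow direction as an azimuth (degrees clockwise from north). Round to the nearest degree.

351°

Taking A as reference: B−A = (-35, -80, +0.3); C−A = (-65, -35, +0.1).
Solve a·Δx + b·Δy = Δh: det = (-35)·(-35) − (-65)·(-80) = -3975.
∂h/∂x = [(+0.3)·(-35) − (+0.1)·(-80)] / -3975 = +0.0006289
∂h/∂y = [(-35)·(+0.1) − (-65)·(+0.3)] / -3975 = -0.004025
Flow direction (−∇h) has components (-0.0006289 E, +0.004025 N).
Azimuth = atan2(E, N) = atan2(-0.0006289, +0.004025) = 351.1° ≈ 351°.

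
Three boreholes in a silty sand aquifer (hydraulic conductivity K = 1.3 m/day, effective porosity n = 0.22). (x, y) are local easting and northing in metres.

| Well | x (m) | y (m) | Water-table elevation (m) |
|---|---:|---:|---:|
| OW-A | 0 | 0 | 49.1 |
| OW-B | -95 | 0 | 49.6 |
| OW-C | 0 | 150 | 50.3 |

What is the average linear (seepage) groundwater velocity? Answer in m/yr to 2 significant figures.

∂h/∂x = (49.6 − 49.1) / (-95 − 0) = -0.005263
∂h/∂y = (50.3 − 49.1) / (150 − 0) = +0.008000
|∇h| = √(-0.005263² + 0.008000²) = 0.009576
Seepage velocity v = K·i/n = 1.3 × 0.009576 / 0.22 = 0.05659 m/day = 20.67 m/yr.

21 m/yr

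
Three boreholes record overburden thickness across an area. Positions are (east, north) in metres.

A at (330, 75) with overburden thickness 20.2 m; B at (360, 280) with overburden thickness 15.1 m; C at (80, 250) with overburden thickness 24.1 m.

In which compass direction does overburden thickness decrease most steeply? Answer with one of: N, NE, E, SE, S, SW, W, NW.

With d = a·x + b·y + c and A as origin, the differences give:
  30·a + 205·b = -5.1
  (-250)·a + 175·b = +3.9
Eliminate b (×175 and ×205, subtract): 56500·a = -1692.00 → a = ∂d/∂x = -0.02995
Back-substitute: b = ∂d/∂y = -0.02050.
Steepest decrease is along −∇f = (+0.02995 E, +0.02050 N) → northeast.

NE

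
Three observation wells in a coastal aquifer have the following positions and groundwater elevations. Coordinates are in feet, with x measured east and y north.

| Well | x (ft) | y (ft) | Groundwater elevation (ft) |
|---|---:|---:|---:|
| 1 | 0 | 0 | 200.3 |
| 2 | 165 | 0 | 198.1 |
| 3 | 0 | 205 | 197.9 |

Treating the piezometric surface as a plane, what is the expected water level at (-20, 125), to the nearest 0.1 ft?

199.1 ft

∂h/∂x = (198.1 − 200.3) / (165 − 0) = -0.01333
∂h/∂y = (197.9 − 200.3) / (205 − 0) = -0.01171
h(-20, 125) = 200.3 + (-0.01333)·(-20) + (-0.01171)·(125) = 200.3 +0.267 -1.463 = 199.103 ft.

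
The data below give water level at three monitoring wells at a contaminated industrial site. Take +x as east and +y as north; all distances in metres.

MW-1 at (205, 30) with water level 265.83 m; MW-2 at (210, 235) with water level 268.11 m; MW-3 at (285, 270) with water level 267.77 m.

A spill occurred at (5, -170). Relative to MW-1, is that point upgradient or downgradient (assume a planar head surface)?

downgradient

Differences from MW-1: to MW-2 (Δx, Δy, Δh) = (5, 205, +2.28); to MW-3 = (80, 240, +1.94).
Determinant of the coordinate differences = 5·240 − 80·205 = -15200.
∂h/∂x = [(+2.28)·240 − (+1.94)·205] / -15200 = -0.009836
∂h/∂y = [5·(+1.94) − 80·(+2.28)] / -15200 = +0.01136
Head at (5, -170) = 265.83 + (-0.009836)·(-200) + (+0.01136)·(-200) = 265.52 m.
That is lower than the 265.83 m at MW-1, so the point is downgradient.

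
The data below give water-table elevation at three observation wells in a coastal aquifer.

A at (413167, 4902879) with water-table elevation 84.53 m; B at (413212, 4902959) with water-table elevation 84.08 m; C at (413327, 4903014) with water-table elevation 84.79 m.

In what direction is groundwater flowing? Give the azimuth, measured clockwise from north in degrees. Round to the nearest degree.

316°

Taking A as reference: B−A = (45, 80, -0.45); C−A = (160, 135, +0.26).
Determinant of the coordinate differences = 45·135 − 160·80 = -6725.
∂h/∂x = [(-0.45)·135 − (+0.26)·80] / -6725 = +0.01213
∂h/∂y = [45·(+0.26) − 160·(-0.45)] / -6725 = -0.01245
Flow direction (−∇h) has components (-0.01213 E, +0.01245 N).
Azimuth = atan2(E, N) = atan2(-0.01213, +0.01245) = 315.7° ≈ 316°.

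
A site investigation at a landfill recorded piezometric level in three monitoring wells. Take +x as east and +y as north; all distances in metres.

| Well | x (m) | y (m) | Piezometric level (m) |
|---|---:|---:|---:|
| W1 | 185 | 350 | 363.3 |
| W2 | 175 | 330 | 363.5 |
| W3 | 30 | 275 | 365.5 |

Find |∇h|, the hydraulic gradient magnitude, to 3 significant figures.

Taking W1 as reference: W2−W1 = (-10, -20, +0.2); W3−W1 = (-155, -75, +2.2).
Determinant of the coordinate differences = (-10)·(-75) − (-155)·(-20) = -2350.
∂h/∂x = [(+0.2)·(-75) − (+2.2)·(-20)] / -2350 = -0.01234
∂h/∂y = [(-10)·(+2.2) − (-155)·(+0.2)] / -2350 = -0.003830
|∇h| = √(-0.01234² + -0.003830²) = 0.01292

0.0129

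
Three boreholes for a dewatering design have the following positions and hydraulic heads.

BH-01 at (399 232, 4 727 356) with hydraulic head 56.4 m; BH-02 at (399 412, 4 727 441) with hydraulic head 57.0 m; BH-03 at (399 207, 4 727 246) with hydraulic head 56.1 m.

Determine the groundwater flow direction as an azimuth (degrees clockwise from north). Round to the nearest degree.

With h = a·x + b·y + c and BH-01 as origin, the differences give:
  180·a + 85·b = +0.6
  (-25)·a + (-110)·b = -0.3
Eliminate b (×(-110) and ×85, subtract): -17675·a = -40.50 → a = ∂h/∂x = +0.002291
Back-substitute: b = ∂h/∂y = +0.002207.
Flow direction (−∇h) has components (-0.002291 E, -0.002207 N).
Azimuth = atan2(E, N) = atan2(-0.002291, -0.002207) = 226.1° ≈ 226°.

226°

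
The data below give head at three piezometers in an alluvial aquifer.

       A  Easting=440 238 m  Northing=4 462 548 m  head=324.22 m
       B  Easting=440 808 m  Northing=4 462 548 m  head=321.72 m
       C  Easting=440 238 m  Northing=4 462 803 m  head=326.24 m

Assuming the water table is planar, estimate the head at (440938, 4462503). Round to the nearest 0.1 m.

∂h/∂x = (321.72 − 324.22) / (440808 − 440238) = -0.004386
∂h/∂y = (326.24 − 324.22) / (4462803 − 4462548) = +0.007922
h(440938, 4462503) = 324.22 + (-0.004386)·(700) + (+0.007922)·(-45) = 324.22 -3.070 -0.356 = 320.793 m.

320.8 m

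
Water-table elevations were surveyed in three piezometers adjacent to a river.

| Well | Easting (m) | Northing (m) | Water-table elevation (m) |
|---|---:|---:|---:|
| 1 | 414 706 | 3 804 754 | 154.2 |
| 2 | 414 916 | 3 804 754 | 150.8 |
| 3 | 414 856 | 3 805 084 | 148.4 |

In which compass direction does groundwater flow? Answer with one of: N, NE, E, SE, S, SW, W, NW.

Differences from 1: to 2 (Δx, Δy, Δh) = (210, 0, -3.4); to 3 = (150, 330, -5.8).
Determinant of the coordinate differences = 210·330 − 150·0 = 69300.
∂h/∂x = [(-3.4)·330 − (-5.8)·0] / 69300 = -0.01619
∂h/∂y = [210·(-5.8) − 150·(-3.4)] / 69300 = -0.01022
Flow = −∇h = (+0.01619 east, +0.01022 north), which points northeast.

NE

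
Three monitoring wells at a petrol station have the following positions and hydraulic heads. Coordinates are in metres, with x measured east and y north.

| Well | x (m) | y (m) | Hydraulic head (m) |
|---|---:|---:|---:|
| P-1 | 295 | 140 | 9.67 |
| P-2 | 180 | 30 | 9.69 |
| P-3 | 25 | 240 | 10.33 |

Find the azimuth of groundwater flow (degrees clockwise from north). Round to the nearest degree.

133°

With h = a·x + b·y + c and P-1 as origin, the differences give:
  (-115)·a + (-110)·b = +0.02
  (-270)·a + 100·b = +0.66
Eliminate b (×100 and ×(-110), subtract): -41200·a = 74.600 → a = ∂h/∂x = -0.001811
Back-substitute: b = ∂h/∂y = +0.001711.
Flow direction (−∇h) has components (+0.001811 E, -0.001711 N).
Azimuth = atan2(E, N) = atan2(+0.001811, -0.001711) = 133.4° ≈ 133°.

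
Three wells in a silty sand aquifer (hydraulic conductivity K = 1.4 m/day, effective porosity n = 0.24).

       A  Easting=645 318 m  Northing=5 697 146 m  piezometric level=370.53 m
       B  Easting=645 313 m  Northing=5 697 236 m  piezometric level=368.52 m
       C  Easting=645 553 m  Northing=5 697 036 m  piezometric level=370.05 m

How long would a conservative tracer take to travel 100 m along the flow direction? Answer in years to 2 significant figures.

Differences from A: to B (Δx, Δy, Δh) = (-5, 90, -2.01); to C = (235, -110, -0.48).
Solve a·Δx + b·Δy = Δh: det = (-5)·(-110) − 235·90 = -20600.
∂h/∂x = [(-2.01)·(-110) − (-0.48)·90] / -20600 = -0.01283
∂h/∂y = [(-5)·(-0.48) − 235·(-2.01)] / -20600 = -0.02305
|∇h| = √(-0.01283² + -0.02305²) = 0.02638
Seepage velocity v = K·i/n = 1.4 × 0.02638 / 0.24 = 0.1539 m/day.
t = 100 / 0.1539 = 649.8 days = 1.78 years.

1.8 years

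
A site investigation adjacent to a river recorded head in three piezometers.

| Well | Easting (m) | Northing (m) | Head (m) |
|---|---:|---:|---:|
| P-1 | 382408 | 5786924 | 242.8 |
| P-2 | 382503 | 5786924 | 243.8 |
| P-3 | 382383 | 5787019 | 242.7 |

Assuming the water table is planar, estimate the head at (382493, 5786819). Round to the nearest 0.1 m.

243.5 m

Taking P-1 as reference: P-2−P-1 = (95, 0, +1.0); P-3−P-1 = (-25, 95, -0.1).
Solve a·Δx + b·Δy = Δh: det = 95·95 − (-25)·0 = 9025.
∂h/∂x = [(+1.0)·95 − (-0.1)·0] / 9025 = +0.01053
∂h/∂y = [95·(-0.1) − (-25)·(+1.0)] / 9025 = +0.001717
h(382493, 5786819) = 242.8 + (+0.01053)·(85) + (+0.001717)·(-105) = 242.8 +0.895 -0.180 = 243.514 m.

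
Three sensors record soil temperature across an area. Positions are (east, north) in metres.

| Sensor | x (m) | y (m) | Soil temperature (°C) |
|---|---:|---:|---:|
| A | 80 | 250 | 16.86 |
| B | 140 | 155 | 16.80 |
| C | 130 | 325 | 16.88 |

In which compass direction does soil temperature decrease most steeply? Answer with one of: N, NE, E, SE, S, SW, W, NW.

SE

Three-point gradient (reference A): Δ to B = (60, -95, -0.06), Δ to C = (50, 75, +0.02).
∂T/∂x = -0.0002811, ∂T/∂y = +0.0004541 (det = 9250).
Steepest decrease is along −∇f = (+0.0002811 E, -0.0004541 N) → southeast.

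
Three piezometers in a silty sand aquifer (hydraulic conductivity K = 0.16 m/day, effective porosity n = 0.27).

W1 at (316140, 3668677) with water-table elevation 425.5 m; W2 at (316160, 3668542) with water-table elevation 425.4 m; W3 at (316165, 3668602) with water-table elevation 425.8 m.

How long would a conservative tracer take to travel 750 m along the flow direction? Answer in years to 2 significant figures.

130 years

Three-point gradient (reference W1): Δ to W2 = (20, -135, -0.1), Δ to W3 = (25, -75, +0.3).
∂h/∂x = +0.02560, ∂h/∂y = +0.004533 (det = 1875).
|∇h| = √(0.02560² + 0.004533²) = 0.026
Seepage velocity v = K·i/n = 0.16 × 0.026 / 0.27 = 0.01541 m/day.
t = 750 / 0.01541 = 4.867e+04 days = 133 years.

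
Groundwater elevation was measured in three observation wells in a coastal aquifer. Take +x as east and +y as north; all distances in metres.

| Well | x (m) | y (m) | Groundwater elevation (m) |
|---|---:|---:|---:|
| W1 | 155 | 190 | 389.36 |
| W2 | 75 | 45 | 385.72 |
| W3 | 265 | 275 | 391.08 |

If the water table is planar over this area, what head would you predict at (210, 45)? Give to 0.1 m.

384.8 m

Taking W1 as reference: W2−W1 = (-80, -145, -3.64); W3−W1 = (110, 85, +1.72).
Determinant of the coordinate differences = (-80)·85 − 110·(-145) = 9150.
∂h/∂x = [(-3.64)·85 − (+1.72)·(-145)] / 9150 = -0.006557
∂h/∂y = [(-80)·(+1.72) − 110·(-3.64)] / 9150 = +0.02872
h(210, 45) = 389.36 + (-0.006557)·(55) + (+0.02872)·(-145) = 389.36 -0.361 -4.165 = 384.835 m.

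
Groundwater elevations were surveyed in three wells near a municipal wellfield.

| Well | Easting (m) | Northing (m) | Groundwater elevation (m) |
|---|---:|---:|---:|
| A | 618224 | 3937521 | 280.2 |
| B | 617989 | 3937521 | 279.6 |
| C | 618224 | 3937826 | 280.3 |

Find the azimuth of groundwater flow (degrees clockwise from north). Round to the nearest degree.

263°

∂h/∂x = (279.6 − 280.2) / (617989 − 618224) = +0.002553
∂h/∂y = (280.3 − 280.2) / (3937826 − 3937521) = +0.0003279
Flow direction (−∇h) has components (-0.002553 E, -0.0003279 N).
Azimuth = atan2(E, N) = atan2(-0.002553, -0.0003279) = 262.7° ≈ 263°.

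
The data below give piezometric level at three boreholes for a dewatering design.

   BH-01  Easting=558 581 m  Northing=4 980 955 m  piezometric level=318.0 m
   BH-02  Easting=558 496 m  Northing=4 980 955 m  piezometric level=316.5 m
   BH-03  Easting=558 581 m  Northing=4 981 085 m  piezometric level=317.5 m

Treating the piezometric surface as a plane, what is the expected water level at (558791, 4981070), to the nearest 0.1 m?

321.3 m

∂h/∂x = (316.5 − 318.0) / (558496 − 558581) = +0.01765
∂h/∂y = (317.5 − 318.0) / (4981085 − 4980955) = -0.003846
h(558791, 4981070) = 318.0 + (+0.01765)·(210) + (-0.003846)·(115) = 318.0 +3.706 -0.442 = 321.264 m.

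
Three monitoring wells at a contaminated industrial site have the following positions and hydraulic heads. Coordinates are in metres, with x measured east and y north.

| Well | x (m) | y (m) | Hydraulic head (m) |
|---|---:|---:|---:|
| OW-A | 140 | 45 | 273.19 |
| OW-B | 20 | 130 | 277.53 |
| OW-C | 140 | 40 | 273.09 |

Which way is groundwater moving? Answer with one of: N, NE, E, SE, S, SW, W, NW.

Taking OW-A as reference: OW-B−OW-A = (-120, 85, +4.34); OW-C−OW-A = (0, -5, -0.10).
Determinant of the coordinate differences = (-120)·(-5) − 0·85 = 600.
∂h/∂x = [(+4.34)·(-5) − (-0.10)·85] / 600 = -0.02200
∂h/∂y = [(-120)·(-0.10) − 0·(+4.34)] / 600 = +0.02000
Flow = −∇h = (+0.02200 east, -0.02000 north), which points southeast.

SE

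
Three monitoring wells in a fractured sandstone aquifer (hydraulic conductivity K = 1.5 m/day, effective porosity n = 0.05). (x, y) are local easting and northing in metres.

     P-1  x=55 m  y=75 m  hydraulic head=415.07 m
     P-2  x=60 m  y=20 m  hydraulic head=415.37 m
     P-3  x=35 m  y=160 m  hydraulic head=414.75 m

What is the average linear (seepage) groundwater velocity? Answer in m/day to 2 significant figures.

0.40 m/day

Three-point gradient (reference P-1): Δ to P-2 = (5, -55, +0.30), Δ to P-3 = (-20, 85, -0.32).
∂h/∂x = -0.01170, ∂h/∂y = -0.006519 (det = -675).
|∇h| = √(-0.01170² + -0.006519²) = 0.01339
Seepage velocity v = K·i/n = 1.5 × 0.01339 / 0.05 = 0.4017 m/day.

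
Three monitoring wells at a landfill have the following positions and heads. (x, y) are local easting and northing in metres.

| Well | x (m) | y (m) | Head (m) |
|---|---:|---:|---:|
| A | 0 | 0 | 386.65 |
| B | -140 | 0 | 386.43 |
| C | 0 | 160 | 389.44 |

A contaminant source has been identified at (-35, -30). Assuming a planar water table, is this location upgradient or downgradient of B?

downgradient

∂h/∂x = (386.43 − 386.65) / (-140 − 0) = +0.001571
∂h/∂y = (389.44 − 386.65) / (160 − 0) = +0.01744
Head at (-35, -30) = 386.65 + (+0.001571)·(-35) + (+0.01744)·(-30) = 386.07 m.
That is lower than the 386.43 m at B, so the point is downgradient.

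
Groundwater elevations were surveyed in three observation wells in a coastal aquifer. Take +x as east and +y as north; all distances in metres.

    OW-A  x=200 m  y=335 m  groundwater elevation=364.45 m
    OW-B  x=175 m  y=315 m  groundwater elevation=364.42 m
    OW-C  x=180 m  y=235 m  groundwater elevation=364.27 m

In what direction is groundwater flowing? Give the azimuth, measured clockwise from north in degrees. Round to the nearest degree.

Three-point gradient (reference OW-A): Δ to OW-B = (-25, -20, -0.03), Δ to OW-C = (-20, -100, -0.18).
∂h/∂x = -0.0002857, ∂h/∂y = +0.001857 (det = 2100).
Flow direction (−∇h) has components (+0.0002857 E, -0.001857 N).
Azimuth = atan2(E, N) = atan2(+0.0002857, -0.001857) = 171.3° ≈ 171°.

171°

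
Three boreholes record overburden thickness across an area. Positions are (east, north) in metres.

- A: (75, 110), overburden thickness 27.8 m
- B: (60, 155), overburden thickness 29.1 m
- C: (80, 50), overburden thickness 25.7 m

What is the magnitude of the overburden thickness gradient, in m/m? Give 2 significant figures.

0.044 m/m

With d = a·x + b·y + c and A as origin, the differences give:
  (-15)·a + 45·b = +1.3
  5·a + (-60)·b = -2.1
Eliminate b (×(-60) and ×45, subtract): 675·a = 16.50 → a = ∂d/∂x = +0.02444
Back-substitute: b = ∂d/∂y = +0.03704.
|∇f| = √(0.02444² + 0.03704²) = 0.04438 m/m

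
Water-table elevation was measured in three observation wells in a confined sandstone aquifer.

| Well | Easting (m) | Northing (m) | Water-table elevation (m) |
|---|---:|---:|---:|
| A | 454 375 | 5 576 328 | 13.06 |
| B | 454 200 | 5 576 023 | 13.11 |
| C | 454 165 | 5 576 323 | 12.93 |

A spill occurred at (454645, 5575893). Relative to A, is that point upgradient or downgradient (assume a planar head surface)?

upgradient

Differences from A: to B (Δx, Δy, Δh) = (-175, -305, +0.05); to C = (-210, -5, -0.13).
Solve a·Δx + b·Δy = Δh: det = (-175)·(-5) − (-210)·(-305) = -63175.
∂h/∂x = [(+0.05)·(-5) − (-0.13)·(-305)] / -63175 = +0.0006316
∂h/∂y = [(-175)·(-0.13) − (-210)·(+0.05)] / -63175 = -0.0005263
Head at (454645, 5575893) = 13.06 + (+0.0006316)·(270) + (-0.0005263)·(-435) = 13.46 m.
That is higher than the 13.06 m at A, so the point is upgradient.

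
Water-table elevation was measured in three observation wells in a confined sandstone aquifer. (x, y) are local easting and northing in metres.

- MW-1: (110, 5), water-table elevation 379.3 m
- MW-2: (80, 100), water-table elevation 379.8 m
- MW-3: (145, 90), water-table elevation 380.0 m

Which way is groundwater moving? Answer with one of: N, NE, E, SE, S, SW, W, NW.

SW

With h = a·x + b·y + c and MW-1 as origin, the differences give:
  (-30)·a + 95·b = +0.5
  35·a + 85·b = +0.7
Eliminate b (×85 and ×95, subtract): -5875·a = -24.00 → a = ∂h/∂x = +0.004085
Back-substitute: b = ∂h/∂y = +0.006553.
Flow = −∇h = (-0.004085 east, -0.006553 north), which points southwest.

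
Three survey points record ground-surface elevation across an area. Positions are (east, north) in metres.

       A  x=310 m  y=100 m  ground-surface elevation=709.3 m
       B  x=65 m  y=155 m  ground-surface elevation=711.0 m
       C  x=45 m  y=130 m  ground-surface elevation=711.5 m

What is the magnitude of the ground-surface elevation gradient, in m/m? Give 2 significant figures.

Three-point gradient (reference A): Δ to B = (-245, 55, +1.7), Δ to C = (-265, 30, +2.2).
∂z/∂x = -0.009689, ∂z/∂y = -0.01225 (det = 7225).
|∇f| = √(-0.009689² + -0.01225²) = 0.01562 m/m

0.016 m/m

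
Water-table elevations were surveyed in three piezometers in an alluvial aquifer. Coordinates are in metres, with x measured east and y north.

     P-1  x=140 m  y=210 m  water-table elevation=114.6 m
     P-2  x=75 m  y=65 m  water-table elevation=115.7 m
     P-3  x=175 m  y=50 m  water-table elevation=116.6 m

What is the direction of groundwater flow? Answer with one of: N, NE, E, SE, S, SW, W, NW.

NW

Differences from P-1: to P-2 (Δx, Δy, Δh) = (-65, -145, +1.1); to P-3 = (35, -160, +2.0).
Determinant of the coordinate differences = (-65)·(-160) − 35·(-145) = 15475.
∂h/∂x = [(+1.1)·(-160) − (+2.0)·(-145)] / 15475 = +0.007367
∂h/∂y = [(-65)·(+2.0) − 35·(+1.1)] / 15475 = -0.01089
Flow = −∇h = (-0.007367 east, +0.01089 north), which points northwest.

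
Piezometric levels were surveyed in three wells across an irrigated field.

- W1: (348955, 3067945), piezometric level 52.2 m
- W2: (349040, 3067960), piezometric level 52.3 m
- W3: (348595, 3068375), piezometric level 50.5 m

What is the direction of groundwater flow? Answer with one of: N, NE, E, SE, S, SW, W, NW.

NW

With h = a·x + b·y + c and W1 as origin, the differences give:
  85·a + 15·b = +0.1
  (-360)·a + 430·b = -1.7
Eliminate b (×430 and ×15, subtract): 41950·a = 68.50 → a = ∂h/∂x = +0.001633
Back-substitute: b = ∂h/∂y = -0.002586.
Flow = −∇h = (-0.001633 east, +0.002586 north), which points northwest.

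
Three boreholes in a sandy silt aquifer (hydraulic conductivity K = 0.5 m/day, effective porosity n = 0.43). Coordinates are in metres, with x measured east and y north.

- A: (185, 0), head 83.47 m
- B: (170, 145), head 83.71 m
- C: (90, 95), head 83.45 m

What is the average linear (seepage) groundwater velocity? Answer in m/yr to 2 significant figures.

Differences from A: to B (Δx, Δy, Δh) = (-15, 145, +0.24); to C = (-95, 95, -0.02).
Solve a·Δx + b·Δy = Δh: det = (-15)·95 − (-95)·145 = 12350.
∂h/∂x = [(+0.24)·95 − (-0.02)·145] / 12350 = +0.002081
∂h/∂y = [(-15)·(-0.02) − (-95)·(+0.24)] / 12350 = +0.001870
|∇h| = √(0.002081² + 0.001870²) = 0.002798
Seepage velocity v = K·i/n = 0.5 × 0.002798 / 0.43 = 0.003253 m/day = 1.188 m/yr.

1.2 m/yr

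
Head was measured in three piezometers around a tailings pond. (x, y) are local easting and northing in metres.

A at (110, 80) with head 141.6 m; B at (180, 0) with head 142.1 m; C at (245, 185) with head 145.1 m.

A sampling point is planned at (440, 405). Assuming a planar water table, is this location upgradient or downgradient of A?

Three-point gradient (reference A): Δ to B = (70, -80, +0.5), Δ to C = (135, 105, +3.5).
∂h/∂x = +0.01832, ∂h/∂y = +0.009780 (det = 18150).
Head at (440, 405) = 141.6 + (+0.01832)·(330) + (+0.009780)·(325) = 150.82 m.
That is higher than the 141.6 m at A, so the point is upgradient.

upgradient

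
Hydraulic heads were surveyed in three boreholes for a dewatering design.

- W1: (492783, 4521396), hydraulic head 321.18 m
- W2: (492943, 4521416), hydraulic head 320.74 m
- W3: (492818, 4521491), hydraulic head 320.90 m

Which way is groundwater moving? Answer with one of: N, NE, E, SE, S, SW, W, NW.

NE

Taking W1 as reference: W2−W1 = (160, 20, -0.44); W3−W1 = (35, 95, -0.28).
Determinant of the coordinate differences = 160·95 − 35·20 = 14500.
∂h/∂x = [(-0.44)·95 − (-0.28)·20] / 14500 = -0.002497
∂h/∂y = [160·(-0.28) − 35·(-0.44)] / 14500 = -0.002028
Flow = −∇h = (+0.002497 east, +0.002028 north), which points northeast.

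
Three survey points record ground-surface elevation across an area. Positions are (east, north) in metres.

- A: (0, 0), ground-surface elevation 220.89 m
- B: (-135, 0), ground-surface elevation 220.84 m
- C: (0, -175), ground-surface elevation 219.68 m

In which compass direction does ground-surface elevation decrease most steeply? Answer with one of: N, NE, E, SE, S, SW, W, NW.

S

∂z/∂x = (220.84 − 220.89) / (-135 − 0) = +0.0003704
∂z/∂y = (219.68 − 220.89) / (-175 − 0) = +0.006914
Steepest decrease is along −∇f = (-0.0003704 E, -0.006914 N) → south.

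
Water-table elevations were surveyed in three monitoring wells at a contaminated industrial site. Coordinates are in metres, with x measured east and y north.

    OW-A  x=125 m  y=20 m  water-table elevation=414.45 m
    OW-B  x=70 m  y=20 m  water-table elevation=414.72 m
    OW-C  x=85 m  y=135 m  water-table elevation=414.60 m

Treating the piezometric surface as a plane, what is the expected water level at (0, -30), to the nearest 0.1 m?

415.1 m

Taking OW-A as reference: OW-B−OW-A = (-55, 0, +0.27); OW-C−OW-A = (-40, 115, +0.15).
Determinant of the coordinate differences = (-55)·115 − (-40)·0 = -6325.
∂h/∂x = [(+0.27)·115 − (+0.15)·0] / -6325 = -0.004909
∂h/∂y = [(-55)·(+0.15) − (-40)·(+0.27)] / -6325 = -0.0004032
h(0, -30) = 414.45 + (-0.004909)·(-125) + (-0.0004032)·(-50) = 414.45 +0.614 +0.020 = 415.084 m.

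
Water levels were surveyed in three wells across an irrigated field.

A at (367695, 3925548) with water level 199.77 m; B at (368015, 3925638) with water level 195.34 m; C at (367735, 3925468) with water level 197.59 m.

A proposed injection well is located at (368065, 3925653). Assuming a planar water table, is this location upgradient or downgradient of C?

With h = a·x + b·y + c and A as origin, the differences give:
  320·a + 90·b = -4.43
  40·a + (-80)·b = -2.18
Eliminate b (×(-80) and ×90, subtract): -29200·a = 550.600 → a = ∂h/∂x = -0.01886
Back-substitute: b = ∂h/∂y = +0.01782.
Head at (368065, 3925653) = 199.77 + (-0.01886)·(370) + (+0.01782)·(105) = 194.66 m.
That is lower than the 197.59 m at C, so the point is downgradient.

downgradient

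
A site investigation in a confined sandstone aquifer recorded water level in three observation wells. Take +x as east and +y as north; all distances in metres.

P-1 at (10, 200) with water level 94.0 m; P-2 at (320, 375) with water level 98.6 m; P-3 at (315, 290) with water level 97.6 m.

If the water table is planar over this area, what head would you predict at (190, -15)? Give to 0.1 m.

93.1 m

With h = a·x + b·y + c and P-1 as origin, the differences give:
  310·a + 175·b = +4.6
  305·a + 90·b = +3.6
Eliminate b (×90 and ×175, subtract): -25475·a = -216.00 → a = ∂h/∂x = +0.008479
Back-substitute: b = ∂h/∂y = +0.01127.
h(190, -15) = 94.0 + (+0.008479)·(180) + (+0.01127)·(-215) = 94.0 +1.526 -2.422 = 93.104 m.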